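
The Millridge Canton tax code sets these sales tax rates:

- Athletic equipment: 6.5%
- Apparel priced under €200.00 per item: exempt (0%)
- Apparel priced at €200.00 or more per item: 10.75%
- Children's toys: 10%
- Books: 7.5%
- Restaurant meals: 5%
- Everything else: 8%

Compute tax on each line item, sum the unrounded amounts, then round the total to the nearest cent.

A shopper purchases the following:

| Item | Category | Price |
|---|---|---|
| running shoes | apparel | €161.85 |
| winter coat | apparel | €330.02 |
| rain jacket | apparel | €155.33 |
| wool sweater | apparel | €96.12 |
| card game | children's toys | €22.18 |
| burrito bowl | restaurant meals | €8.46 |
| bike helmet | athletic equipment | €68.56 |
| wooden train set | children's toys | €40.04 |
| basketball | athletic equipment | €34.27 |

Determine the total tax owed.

€48.81

Running shoes €161.85: apparel, under €200.00 → 0% → €0.00
Winter coat €330.02: apparel, €200.00 or more → 10.75% → €35.47715
Rain jacket €155.33: apparel, under €200.00 → 0% → €0.00
Wool sweater €96.12: apparel, under €200.00 → 0% → €0.00
Card game €22.18: children's toys → 10% → €2.218
Burrito bowl €8.46: restaurant meals → 5% → €0.423
Bike helmet €68.56: athletic equipment → 6.5% → €4.4564
Wooden train set €40.04: children's toys → 10% → €4.004
Basketball €34.27: athletic equipment → 6.5% → €2.22755
Unrounded tax sum = €48.8061 → €48.81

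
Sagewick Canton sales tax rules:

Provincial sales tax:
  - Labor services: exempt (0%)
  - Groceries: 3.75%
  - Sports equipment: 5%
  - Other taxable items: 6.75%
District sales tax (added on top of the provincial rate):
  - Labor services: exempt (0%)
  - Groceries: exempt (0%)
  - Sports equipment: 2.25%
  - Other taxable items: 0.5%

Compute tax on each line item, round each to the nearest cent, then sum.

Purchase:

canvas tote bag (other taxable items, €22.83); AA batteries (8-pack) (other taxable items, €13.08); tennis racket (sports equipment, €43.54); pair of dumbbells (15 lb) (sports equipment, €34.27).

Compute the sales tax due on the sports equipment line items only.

€5.64

Tennis racket €43.54: sports equipment → 5% + 2.25% district = 7.25% → €3.16
Pair of dumbbells (15 lb) €34.27: sports equipment → 5% + 2.25% district = 7.25% → €2.48
Tax on sports equipment = €3.16 + €2.48 = €5.64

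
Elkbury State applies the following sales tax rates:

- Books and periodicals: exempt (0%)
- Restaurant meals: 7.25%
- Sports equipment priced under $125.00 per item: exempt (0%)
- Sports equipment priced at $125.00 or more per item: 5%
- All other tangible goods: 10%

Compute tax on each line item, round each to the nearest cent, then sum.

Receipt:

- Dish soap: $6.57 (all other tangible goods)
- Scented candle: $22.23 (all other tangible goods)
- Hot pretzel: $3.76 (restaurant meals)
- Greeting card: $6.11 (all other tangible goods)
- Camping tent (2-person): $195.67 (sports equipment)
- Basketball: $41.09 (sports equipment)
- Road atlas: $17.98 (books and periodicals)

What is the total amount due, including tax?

$306.95

Dish soap $6.57: all other tangible goods → 10% → $0.66
Scented candle $22.23: all other tangible goods → 10% → $2.22
Hot pretzel $3.76: restaurant meals → 7.25% → $0.27
Greeting card $6.11: all other tangible goods → 10% → $0.61
Camping tent (2-person) $195.67: sports equipment, $125.00 or more → 5% → $9.78
Basketball $41.09: sports equipment, under $125.00 → 0% → $0.00
Road atlas $17.98: books and periodicals → 0% → $0.00
Subtotal = $293.41; tax = $13.54; total due = $306.95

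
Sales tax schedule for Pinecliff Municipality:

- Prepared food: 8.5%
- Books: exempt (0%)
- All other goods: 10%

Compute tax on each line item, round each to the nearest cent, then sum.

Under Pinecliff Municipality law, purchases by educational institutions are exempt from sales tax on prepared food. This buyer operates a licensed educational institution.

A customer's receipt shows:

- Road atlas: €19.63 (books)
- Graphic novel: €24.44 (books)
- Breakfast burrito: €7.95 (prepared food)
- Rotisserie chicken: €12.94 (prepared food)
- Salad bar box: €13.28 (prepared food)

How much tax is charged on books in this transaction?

€0.00

Road atlas €19.63: books → 0% → €0.00
Graphic novel €24.44: books → 0% → €0.00
Tax on books = €0.00 + €0.00 = €0.00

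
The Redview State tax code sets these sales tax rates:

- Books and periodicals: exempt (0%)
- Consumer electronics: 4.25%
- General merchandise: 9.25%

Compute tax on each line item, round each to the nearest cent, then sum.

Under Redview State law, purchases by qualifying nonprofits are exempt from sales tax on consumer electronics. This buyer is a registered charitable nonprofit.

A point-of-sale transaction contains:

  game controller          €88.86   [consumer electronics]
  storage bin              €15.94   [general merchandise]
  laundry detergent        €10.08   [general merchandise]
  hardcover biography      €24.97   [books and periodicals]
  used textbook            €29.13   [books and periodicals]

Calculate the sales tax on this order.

Game controller €88.86: consumer electronics, buyer-exempt → 0% → €0.00
Storage bin €15.94: general merchandise → 9.25% → €1.47
Laundry detergent €10.08: general merchandise → 9.25% → €0.93
Hardcover biography €24.97: books and periodicals → 0% → €0.00
Used textbook €29.13: books and periodicals → 0% → €0.00
Total tax = €1.47 + €0.93 = €2.40

€2.40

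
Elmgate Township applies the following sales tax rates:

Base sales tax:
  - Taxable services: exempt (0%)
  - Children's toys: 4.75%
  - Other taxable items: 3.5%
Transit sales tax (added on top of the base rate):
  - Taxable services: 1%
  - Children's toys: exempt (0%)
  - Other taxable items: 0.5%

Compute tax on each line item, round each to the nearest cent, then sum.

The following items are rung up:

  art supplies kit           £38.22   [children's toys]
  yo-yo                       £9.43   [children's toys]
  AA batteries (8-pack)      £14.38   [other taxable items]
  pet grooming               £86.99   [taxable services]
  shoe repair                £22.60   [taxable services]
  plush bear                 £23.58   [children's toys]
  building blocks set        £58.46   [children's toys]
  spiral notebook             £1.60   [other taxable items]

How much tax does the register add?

Art supplies kit £38.22: children's toys → 4.75% + 0% transit = 4.75% → £1.82
Yo-yo £9.43: children's toys → 4.75% + 0% transit = 4.75% → £0.45
AA batteries (8-pack) £14.38: other taxable items → 3.5% + 0.5% transit = 4% → £0.58
Pet grooming £86.99: taxable services → 0% + 1% transit = 1% → £0.87
Shoe repair £22.60: taxable services → 0% + 1% transit = 1% → £0.23
Plush bear £23.58: children's toys → 4.75% + 0% transit = 4.75% → £1.12
Building blocks set £58.46: children's toys → 4.75% + 0% transit = 4.75% → £2.78
Spiral notebook £1.60: other taxable items → 3.5% + 0.5% transit = 4% → £0.06
Total tax = £1.82 + £0.45 + £0.58 + £0.87 + £0.23 + £1.12 + £2.78 + £0.06 = £7.91

£7.91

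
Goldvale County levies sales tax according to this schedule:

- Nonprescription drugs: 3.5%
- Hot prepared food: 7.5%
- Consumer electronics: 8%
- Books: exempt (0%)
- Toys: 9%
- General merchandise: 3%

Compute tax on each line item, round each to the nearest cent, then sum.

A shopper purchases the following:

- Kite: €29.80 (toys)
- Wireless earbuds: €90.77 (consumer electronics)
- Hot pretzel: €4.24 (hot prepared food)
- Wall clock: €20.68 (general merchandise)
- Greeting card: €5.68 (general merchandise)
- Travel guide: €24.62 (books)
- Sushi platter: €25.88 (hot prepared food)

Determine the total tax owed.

Kite €29.80: toys → 9% → €2.68
Wireless earbuds €90.77: consumer electronics → 8% → €7.26
Hot pretzel €4.24: hot prepared food → 7.5% → €0.32
Wall clock €20.68: general merchandise → 3% → €0.62
Greeting card €5.68: general merchandise → 3% → €0.17
Travel guide €24.62: books → 0% → €0.00
Sushi platter €25.88: hot prepared food → 7.5% → €1.94
Total tax = €2.68 + €7.26 + €0.32 + €0.62 + €0.17 + €1.94 = €12.99

€12.99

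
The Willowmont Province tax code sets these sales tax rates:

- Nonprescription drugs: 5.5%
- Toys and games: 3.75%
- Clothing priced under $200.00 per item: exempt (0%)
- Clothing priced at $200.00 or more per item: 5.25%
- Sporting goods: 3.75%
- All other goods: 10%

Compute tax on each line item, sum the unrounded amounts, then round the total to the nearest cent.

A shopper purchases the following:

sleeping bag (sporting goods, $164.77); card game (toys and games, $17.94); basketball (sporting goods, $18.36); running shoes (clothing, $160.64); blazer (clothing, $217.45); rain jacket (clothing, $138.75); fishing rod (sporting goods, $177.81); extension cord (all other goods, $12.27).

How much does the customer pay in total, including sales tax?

$934.84

Sleeping bag $164.77: sporting goods → 3.75% → $6.178875
Card game $17.94: toys and games → 3.75% → $0.67275
Basketball $18.36: sporting goods → 3.75% → $0.6885
Running shoes $160.64: clothing, under $200.00 → 0% → $0.00
Blazer $217.45: clothing, $200.00 or more → 5.25% → $11.416125
Rain jacket $138.75: clothing, under $200.00 → 0% → $0.00
Fishing rod $177.81: sporting goods → 3.75% → $6.667875
Extension cord $12.27: all other goods → 10% → $1.227
Subtotal = $907.99; unrounded tax = $26.851125 → $26.85; total due = $934.84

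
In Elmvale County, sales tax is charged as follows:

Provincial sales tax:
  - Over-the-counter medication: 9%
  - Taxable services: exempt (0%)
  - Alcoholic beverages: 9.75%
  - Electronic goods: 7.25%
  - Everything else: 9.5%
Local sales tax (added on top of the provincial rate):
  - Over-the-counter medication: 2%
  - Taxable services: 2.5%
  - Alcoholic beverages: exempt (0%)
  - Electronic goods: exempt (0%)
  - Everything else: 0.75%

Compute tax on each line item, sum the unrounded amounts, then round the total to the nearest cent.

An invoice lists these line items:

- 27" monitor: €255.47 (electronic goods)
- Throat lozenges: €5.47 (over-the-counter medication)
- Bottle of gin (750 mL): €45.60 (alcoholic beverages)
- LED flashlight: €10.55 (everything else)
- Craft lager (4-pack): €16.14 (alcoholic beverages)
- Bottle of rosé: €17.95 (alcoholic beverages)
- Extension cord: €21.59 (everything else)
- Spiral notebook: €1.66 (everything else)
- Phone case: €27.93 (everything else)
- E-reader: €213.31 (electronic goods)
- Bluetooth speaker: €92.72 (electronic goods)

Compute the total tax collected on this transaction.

27" monitor €255.47: electronic goods → 7.25% + 0% local = 7.25% → €18.521575
Throat lozenges €5.47: over-the-counter medication → 9% + 2% local = 11% → €0.6017
Bottle of gin (750 mL) €45.60: alcoholic beverages → 9.75% + 0% local = 9.75% → €4.446
LED flashlight €10.55: everything else → 9.5% + 0.75% local = 10.25% → €1.081375
Craft lager (4-pack) €16.14: alcoholic beverages → 9.75% + 0% local = 9.75% → €1.57365
Bottle of rosé €17.95: alcoholic beverages → 9.75% + 0% local = 9.75% → €1.750125
Extension cord €21.59: everything else → 9.5% + 0.75% local = 10.25% → €2.212975
Spiral notebook €1.66: everything else → 9.5% + 0.75% local = 10.25% → €0.17015
Phone case €27.93: everything else → 9.5% + 0.75% local = 10.25% → €2.862825
E-reader €213.31: electronic goods → 7.25% + 0% local = 7.25% → €15.464975
Bluetooth speaker €92.72: electronic goods → 7.25% + 0% local = 7.25% → €6.7222
Unrounded tax sum = €55.40755 → €55.41

€55.41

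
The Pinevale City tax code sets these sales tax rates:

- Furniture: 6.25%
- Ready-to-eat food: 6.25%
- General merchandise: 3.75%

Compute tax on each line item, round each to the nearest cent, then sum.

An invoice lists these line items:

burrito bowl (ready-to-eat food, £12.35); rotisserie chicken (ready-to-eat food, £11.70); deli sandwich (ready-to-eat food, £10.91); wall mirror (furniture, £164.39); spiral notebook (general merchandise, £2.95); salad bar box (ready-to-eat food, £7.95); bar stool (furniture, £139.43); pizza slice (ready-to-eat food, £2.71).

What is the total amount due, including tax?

Burrito bowl £12.35: ready-to-eat food → 6.25% → £0.77
Rotisserie chicken £11.70: ready-to-eat food → 6.25% → £0.73
Deli sandwich £10.91: ready-to-eat food → 6.25% → £0.68
Wall mirror £164.39: furniture → 6.25% → £10.27
Spiral notebook £2.95: general merchandise → 3.75% → £0.11
Salad bar box £7.95: ready-to-eat food → 6.25% → £0.50
Bar stool £139.43: furniture → 6.25% → £8.71
Pizza slice £2.71: ready-to-eat food → 6.25% → £0.17
Subtotal = £352.39; tax = £21.94; total due = £374.33

£374.33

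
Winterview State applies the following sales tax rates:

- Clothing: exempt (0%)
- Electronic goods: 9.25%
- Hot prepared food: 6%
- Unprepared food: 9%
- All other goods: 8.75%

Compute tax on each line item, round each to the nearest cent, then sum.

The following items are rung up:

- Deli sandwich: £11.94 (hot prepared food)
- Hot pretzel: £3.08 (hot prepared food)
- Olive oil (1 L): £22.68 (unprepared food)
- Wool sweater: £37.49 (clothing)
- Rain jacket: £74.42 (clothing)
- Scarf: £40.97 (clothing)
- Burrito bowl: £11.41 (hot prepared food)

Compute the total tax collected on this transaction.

Deli sandwich £11.94: hot prepared food → 6% → £0.72
Hot pretzel £3.08: hot prepared food → 6% → £0.18
Olive oil (1 L) £22.68: unprepared food → 9% → £2.04
Wool sweater £37.49: clothing → 0% → £0.00
Rain jacket £74.42: clothing → 0% → £0.00
Scarf £40.97: clothing → 0% → £0.00
Burrito bowl £11.41: hot prepared food → 6% → £0.68
Total tax = £0.72 + £0.18 + £2.04 + £0.68 = £3.62

£3.62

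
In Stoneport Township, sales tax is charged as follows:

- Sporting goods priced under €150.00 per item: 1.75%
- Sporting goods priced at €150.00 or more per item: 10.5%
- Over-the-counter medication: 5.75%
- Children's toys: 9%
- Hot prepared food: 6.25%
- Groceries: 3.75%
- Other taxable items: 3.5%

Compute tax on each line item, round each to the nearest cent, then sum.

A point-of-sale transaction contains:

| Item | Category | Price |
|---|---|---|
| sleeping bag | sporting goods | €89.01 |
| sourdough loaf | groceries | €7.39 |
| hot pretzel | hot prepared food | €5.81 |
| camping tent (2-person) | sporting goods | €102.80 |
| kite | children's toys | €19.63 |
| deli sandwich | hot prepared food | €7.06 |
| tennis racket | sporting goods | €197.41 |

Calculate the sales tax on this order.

€26.94

Sleeping bag €89.01: sporting goods, under €150.00 → 1.75% → €1.56
Sourdough loaf €7.39: groceries → 3.75% → €0.28
Hot pretzel €5.81: hot prepared food → 6.25% → €0.36
Camping tent (2-person) €102.80: sporting goods, under €150.00 → 1.75% → €1.80
Kite €19.63: children's toys → 9% → €1.77
Deli sandwich €7.06: hot prepared food → 6.25% → €0.44
Tennis racket €197.41: sporting goods, €150.00 or more → 10.5% → €20.73
Total tax = €1.56 + €0.28 + €0.36 + €1.80 + €1.77 + €0.44 + €20.73 = €26.94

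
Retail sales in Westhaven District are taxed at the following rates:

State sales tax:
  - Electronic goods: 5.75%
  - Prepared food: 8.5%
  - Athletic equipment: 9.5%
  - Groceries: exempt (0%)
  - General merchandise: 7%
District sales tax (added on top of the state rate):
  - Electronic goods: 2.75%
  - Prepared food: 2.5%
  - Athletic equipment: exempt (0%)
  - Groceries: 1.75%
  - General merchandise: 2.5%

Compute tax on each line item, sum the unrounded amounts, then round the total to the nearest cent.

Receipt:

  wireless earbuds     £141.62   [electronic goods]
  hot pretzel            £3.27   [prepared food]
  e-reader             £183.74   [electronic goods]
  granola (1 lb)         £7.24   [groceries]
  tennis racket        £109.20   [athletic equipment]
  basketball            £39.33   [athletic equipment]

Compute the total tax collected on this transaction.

£42.25

Wireless earbuds £141.62: electronic goods → 5.75% + 2.75% district = 8.5% → £12.0377
Hot pretzel £3.27: prepared food → 8.5% + 2.5% district = 11% → £0.3597
E-reader £183.74: electronic goods → 5.75% + 2.75% district = 8.5% → £15.6179
Granola (1 lb) £7.24: groceries → 0% + 1.75% district = 1.75% → £0.1267
Tennis racket £109.20: athletic equipment → 9.5% + 0% district = 9.5% → £10.374
Basketball £39.33: athletic equipment → 9.5% + 0% district = 9.5% → £3.73635
Unrounded tax sum = £42.25235 → £42.25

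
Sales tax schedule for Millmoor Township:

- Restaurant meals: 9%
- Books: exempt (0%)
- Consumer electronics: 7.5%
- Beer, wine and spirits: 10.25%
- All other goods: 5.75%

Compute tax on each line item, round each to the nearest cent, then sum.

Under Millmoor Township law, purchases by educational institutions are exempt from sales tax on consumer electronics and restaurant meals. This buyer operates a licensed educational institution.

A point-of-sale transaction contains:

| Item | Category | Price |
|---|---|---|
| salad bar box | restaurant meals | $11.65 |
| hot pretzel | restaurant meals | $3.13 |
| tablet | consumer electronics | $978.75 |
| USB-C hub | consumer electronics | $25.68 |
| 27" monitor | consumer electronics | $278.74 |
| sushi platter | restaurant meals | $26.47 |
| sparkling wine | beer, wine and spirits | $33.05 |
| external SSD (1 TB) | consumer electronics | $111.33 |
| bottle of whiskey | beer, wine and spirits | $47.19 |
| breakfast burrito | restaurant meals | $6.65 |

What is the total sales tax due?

Salad bar box $11.65: restaurant meals, buyer-exempt → 0% → $0.00
Hot pretzel $3.13: restaurant meals, buyer-exempt → 0% → $0.00
Tablet $978.75: consumer electronics, buyer-exempt → 0% → $0.00
USB-C hub $25.68: consumer electronics, buyer-exempt → 0% → $0.00
27" monitor $278.74: consumer electronics, buyer-exempt → 0% → $0.00
Sushi platter $26.47: restaurant meals, buyer-exempt → 0% → $0.00
Sparkling wine $33.05: beer, wine and spirits → 10.25% → $3.39
External SSD (1 TB) $111.33: consumer electronics, buyer-exempt → 0% → $0.00
Bottle of whiskey $47.19: beer, wine and spirits → 10.25% → $4.84
Breakfast burrito $6.65: restaurant meals, buyer-exempt → 0% → $0.00
Total tax = $3.39 + $4.84 = $8.23

$8.23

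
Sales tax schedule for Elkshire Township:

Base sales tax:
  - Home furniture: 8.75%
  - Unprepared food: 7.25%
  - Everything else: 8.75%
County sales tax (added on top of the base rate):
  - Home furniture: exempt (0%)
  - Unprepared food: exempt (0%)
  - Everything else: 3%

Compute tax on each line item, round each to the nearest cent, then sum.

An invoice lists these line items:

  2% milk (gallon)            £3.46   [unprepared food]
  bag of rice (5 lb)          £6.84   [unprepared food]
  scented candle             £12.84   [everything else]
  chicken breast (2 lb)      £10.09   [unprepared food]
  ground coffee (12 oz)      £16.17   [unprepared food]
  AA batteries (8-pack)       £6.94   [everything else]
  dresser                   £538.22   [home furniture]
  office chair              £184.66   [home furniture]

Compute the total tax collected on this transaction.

£68.23

2% milk (gallon) £3.46: unprepared food → 7.25% + 0% county = 7.25% → £0.25
Bag of rice (5 lb) £6.84: unprepared food → 7.25% + 0% county = 7.25% → £0.50
Scented candle £12.84: everything else → 8.75% + 3% county = 11.75% → £1.51
Chicken breast (2 lb) £10.09: unprepared food → 7.25% + 0% county = 7.25% → £0.73
Ground coffee (12 oz) £16.17: unprepared food → 7.25% + 0% county = 7.25% → £1.17
AA batteries (8-pack) £6.94: everything else → 8.75% + 3% county = 11.75% → £0.82
Dresser £538.22: home furniture → 8.75% + 0% county = 8.75% → £47.09
Office chair £184.66: home furniture → 8.75% + 0% county = 8.75% → £16.16
Total tax = £0.25 + £0.50 + £1.51 + £0.73 + £1.17 + £0.82 + £47.09 + £16.16 = £68.23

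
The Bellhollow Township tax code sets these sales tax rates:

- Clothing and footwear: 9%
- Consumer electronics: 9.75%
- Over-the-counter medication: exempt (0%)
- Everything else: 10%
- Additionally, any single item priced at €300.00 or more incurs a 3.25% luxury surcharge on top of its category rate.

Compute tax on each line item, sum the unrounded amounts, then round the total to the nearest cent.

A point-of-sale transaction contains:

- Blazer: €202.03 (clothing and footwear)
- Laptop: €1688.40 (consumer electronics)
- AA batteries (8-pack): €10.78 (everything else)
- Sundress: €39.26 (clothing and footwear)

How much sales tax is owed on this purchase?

€242.29

Blazer €202.03: clothing and footwear → 9% → €18.1827
Laptop €1688.40: consumer electronics → 9.75% + 3.25% surcharge = 13% → €219.492
AA batteries (8-pack) €10.78: everything else → 10% → €1.078
Sundress €39.26: clothing and footwear → 9% → €3.5334
Unrounded tax sum = €242.2861 → €242.29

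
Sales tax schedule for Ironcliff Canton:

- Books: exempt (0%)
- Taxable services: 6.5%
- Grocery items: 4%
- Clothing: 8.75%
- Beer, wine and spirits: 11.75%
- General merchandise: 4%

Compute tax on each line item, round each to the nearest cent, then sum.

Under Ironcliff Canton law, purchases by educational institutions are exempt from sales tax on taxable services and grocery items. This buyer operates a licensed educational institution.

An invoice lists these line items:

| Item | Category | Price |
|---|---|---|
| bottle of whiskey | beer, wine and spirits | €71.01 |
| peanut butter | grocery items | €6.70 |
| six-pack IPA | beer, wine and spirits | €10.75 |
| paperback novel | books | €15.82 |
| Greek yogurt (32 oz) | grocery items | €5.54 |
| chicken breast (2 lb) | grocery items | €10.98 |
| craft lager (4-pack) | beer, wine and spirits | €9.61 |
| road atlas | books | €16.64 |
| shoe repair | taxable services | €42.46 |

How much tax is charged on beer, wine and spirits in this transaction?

€10.73

Bottle of whiskey €71.01: beer, wine and spirits → 11.75% → €8.34
Six-pack IPA €10.75: beer, wine and spirits → 11.75% → €1.26
Craft lager (4-pack) €9.61: beer, wine and spirits → 11.75% → €1.13
Tax on beer, wine and spirits = €8.34 + €1.26 + €1.13 = €10.73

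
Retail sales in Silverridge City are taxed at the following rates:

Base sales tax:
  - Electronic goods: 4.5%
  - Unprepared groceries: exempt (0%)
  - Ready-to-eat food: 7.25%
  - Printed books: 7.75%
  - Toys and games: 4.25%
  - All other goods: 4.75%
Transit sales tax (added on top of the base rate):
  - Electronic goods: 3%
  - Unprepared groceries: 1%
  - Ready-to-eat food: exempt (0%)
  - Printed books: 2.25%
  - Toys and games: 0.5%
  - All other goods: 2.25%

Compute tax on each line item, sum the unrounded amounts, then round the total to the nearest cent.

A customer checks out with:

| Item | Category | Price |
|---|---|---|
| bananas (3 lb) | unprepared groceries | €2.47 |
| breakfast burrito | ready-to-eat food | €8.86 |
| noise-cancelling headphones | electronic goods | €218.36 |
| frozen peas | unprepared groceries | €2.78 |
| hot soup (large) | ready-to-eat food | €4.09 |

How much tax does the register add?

Bananas (3 lb) €2.47: unprepared groceries → 0% + 1% transit = 1% → €0.0247
Breakfast burrito €8.86: ready-to-eat food → 7.25% + 0% transit = 7.25% → €0.64235
Noise-cancelling headphones €218.36: electronic goods → 4.5% + 3% transit = 7.5% → €16.377
Frozen peas €2.78: unprepared groceries → 0% + 1% transit = 1% → €0.0278
Hot soup (large) €4.09: ready-to-eat food → 7.25% + 0% transit = 7.25% → €0.296525
Unrounded tax sum = €17.368375 → €17.37

€17.37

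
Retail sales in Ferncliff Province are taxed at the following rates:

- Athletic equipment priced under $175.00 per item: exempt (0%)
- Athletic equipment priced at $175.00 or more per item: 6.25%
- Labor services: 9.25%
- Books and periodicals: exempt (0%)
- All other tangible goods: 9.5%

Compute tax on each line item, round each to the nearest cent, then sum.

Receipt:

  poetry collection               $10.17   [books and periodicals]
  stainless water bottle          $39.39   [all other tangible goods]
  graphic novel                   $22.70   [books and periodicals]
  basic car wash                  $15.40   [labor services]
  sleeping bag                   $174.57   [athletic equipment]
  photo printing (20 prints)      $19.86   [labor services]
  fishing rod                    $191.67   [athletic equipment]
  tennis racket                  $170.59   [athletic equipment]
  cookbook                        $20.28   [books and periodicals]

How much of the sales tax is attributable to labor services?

$3.26

Basic car wash $15.40: labor services → 9.25% → $1.42
Photo printing (20 prints) $19.86: labor services → 9.25% → $1.84
Tax on labor services = $1.42 + $1.84 = $3.26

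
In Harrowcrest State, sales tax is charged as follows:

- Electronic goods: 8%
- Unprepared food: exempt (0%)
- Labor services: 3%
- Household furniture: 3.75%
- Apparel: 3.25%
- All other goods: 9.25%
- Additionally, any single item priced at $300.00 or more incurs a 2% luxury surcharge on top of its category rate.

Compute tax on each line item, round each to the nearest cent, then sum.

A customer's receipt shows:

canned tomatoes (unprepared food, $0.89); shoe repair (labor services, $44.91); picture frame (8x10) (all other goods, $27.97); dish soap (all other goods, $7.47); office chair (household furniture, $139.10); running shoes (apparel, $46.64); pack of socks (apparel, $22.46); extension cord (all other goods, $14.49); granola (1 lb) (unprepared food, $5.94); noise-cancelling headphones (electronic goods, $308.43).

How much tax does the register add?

$44.28

Canned tomatoes $0.89: unprepared food → 0% → $0.00
Shoe repair $44.91: labor services → 3% → $1.35
Picture frame (8x10) $27.97: all other goods → 9.25% → $2.59
Dish soap $7.47: all other goods → 9.25% → $0.69
Office chair $139.10: household furniture → 3.75% → $5.22
Running shoes $46.64: apparel → 3.25% → $1.52
Pack of socks $22.46: apparel → 3.25% → $0.73
Extension cord $14.49: all other goods → 9.25% → $1.34
Granola (1 lb) $5.94: unprepared food → 0% → $0.00
Noise-cancelling headphones $308.43: electronic goods → 8% + 2% surcharge = 10% → $30.84
Total tax = $1.35 + $2.59 + $0.69 + $5.22 + $1.52 + $0.73 + $1.34 + $30.84 = $44.28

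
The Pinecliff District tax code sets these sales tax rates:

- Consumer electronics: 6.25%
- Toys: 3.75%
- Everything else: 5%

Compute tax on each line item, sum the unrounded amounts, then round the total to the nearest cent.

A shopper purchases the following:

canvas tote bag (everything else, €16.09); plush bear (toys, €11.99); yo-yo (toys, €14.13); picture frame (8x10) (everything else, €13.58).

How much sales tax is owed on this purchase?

Canvas tote bag €16.09: everything else → 5% → €0.8045
Plush bear €11.99: toys → 3.75% → €0.449625
Yo-yo €14.13: toys → 3.75% → €0.529875
Picture frame (8x10) €13.58: everything else → 5% → €0.679
Unrounded tax sum = €2.463 → €2.46

€2.46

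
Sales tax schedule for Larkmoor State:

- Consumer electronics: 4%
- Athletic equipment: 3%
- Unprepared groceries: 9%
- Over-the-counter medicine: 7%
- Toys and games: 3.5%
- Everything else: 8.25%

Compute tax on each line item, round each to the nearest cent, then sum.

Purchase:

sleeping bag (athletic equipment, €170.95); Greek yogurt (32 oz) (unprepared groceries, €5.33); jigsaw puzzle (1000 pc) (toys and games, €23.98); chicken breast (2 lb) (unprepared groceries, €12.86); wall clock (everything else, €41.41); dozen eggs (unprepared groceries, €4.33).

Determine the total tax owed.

Sleeping bag €170.95: athletic equipment → 3% → €5.13
Greek yogurt (32 oz) €5.33: unprepared groceries → 9% → €0.48
Jigsaw puzzle (1000 pc) €23.98: toys and games → 3.5% → €0.84
Chicken breast (2 lb) €12.86: unprepared groceries → 9% → €1.16
Wall clock €41.41: everything else → 8.25% → €3.42
Dozen eggs €4.33: unprepared groceries → 9% → €0.39
Total tax = €5.13 + €0.48 + €0.84 + €1.16 + €3.42 + €0.39 = €11.42

€11.42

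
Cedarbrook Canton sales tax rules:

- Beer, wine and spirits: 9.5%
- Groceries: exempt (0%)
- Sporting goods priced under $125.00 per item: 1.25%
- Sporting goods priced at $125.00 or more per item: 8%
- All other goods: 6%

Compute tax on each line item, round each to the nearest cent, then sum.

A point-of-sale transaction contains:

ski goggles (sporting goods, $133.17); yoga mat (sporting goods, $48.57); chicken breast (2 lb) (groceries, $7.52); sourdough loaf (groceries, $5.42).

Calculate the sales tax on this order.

Ski goggles $133.17: sporting goods, $125.00 or more → 8% → $10.65
Yoga mat $48.57: sporting goods, under $125.00 → 1.25% → $0.61
Chicken breast (2 lb) $7.52: groceries → 0% → $0.00
Sourdough loaf $5.42: groceries → 0% → $0.00
Total tax = $10.65 + $0.61 = $11.26

$11.26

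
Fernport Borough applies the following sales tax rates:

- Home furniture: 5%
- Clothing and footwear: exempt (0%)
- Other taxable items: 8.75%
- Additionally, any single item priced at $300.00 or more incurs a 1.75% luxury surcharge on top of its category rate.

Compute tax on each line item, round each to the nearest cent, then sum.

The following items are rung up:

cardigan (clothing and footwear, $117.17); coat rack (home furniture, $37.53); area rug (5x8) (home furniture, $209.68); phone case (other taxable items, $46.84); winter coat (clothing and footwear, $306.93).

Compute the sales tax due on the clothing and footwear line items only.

$5.37

Cardigan $117.17: clothing and footwear → 0% → $0.00
Winter coat $306.93: clothing and footwear → 0% + 1.75% surcharge = 1.75% → $5.37
Tax on clothing and footwear = $0.00 + $5.37 = $5.37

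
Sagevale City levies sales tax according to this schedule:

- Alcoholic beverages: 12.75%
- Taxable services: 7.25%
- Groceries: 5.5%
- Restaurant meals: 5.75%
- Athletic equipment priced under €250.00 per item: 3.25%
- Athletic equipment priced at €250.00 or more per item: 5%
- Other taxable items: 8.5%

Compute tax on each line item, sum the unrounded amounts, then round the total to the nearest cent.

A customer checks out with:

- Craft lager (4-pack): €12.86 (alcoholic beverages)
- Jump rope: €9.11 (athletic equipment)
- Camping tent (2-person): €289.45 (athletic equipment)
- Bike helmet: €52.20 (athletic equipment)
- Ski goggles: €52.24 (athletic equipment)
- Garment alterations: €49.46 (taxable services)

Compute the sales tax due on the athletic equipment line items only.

€18.16

Jump rope €9.11: athletic equipment, under €250.00 → 3.25% → €0.296075
Camping tent (2-person) €289.45: athletic equipment, €250.00 or more → 5% → €14.4725
Bike helmet €52.20: athletic equipment, under €250.00 → 3.25% → €1.6965
Ski goggles €52.24: athletic equipment, under €250.00 → 3.25% → €1.6978
Tax on athletic equipment: unrounded sum = €18.162875 → €18.16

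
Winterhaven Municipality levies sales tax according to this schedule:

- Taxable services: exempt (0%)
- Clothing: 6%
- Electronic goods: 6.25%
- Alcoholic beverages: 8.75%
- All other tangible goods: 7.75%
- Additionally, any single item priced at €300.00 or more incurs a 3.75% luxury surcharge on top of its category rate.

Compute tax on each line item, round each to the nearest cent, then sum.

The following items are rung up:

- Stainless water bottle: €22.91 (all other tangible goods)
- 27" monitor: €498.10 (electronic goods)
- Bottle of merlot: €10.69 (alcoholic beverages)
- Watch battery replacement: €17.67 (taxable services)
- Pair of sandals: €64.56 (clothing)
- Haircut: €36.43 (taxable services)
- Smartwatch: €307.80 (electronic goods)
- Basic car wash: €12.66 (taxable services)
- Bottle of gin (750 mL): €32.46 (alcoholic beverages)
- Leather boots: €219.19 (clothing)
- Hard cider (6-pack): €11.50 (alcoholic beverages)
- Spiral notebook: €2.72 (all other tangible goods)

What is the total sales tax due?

Stainless water bottle €22.91: all other tangible goods → 7.75% → €1.78
27" monitor €498.10: electronic goods → 6.25% + 3.75% surcharge = 10% → €49.81
Bottle of merlot €10.69: alcoholic beverages → 8.75% → €0.94
Watch battery replacement €17.67: taxable services → 0% → €0.00
Pair of sandals €64.56: clothing → 6% → €3.87
Haircut €36.43: taxable services → 0% → €0.00
Smartwatch €307.80: electronic goods → 6.25% + 3.75% surcharge = 10% → €30.78
Basic car wash €12.66: taxable services → 0% → €0.00
Bottle of gin (750 mL) €32.46: alcoholic beverages → 8.75% → €2.84
Leather boots €219.19: clothing → 6% → €13.15
Hard cider (6-pack) €11.50: alcoholic beverages → 8.75% → €1.01
Spiral notebook €2.72: all other tangible goods → 7.75% → €0.21
Total tax = €1.78 + €49.81 + €0.94 + €3.87 + €30.78 + €2.84 + €13.15 + €1.01 + €0.21 = €104.39

€104.39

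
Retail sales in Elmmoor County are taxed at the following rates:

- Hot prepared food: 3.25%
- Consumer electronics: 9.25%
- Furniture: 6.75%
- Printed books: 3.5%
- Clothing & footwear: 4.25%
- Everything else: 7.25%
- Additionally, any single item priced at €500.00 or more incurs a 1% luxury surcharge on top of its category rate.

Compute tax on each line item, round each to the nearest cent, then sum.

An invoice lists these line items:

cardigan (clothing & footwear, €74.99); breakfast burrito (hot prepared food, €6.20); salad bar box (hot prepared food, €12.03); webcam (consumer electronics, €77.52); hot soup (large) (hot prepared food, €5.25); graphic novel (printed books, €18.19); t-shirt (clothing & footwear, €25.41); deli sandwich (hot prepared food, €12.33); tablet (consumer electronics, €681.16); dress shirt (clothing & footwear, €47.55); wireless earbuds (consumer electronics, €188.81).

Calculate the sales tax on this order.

€102.54

Cardigan €74.99: clothing & footwear → 4.25% → €3.19
Breakfast burrito €6.20: hot prepared food → 3.25% → €0.20
Salad bar box €12.03: hot prepared food → 3.25% → €0.39
Webcam €77.52: consumer electronics → 9.25% → €7.17
Hot soup (large) €5.25: hot prepared food → 3.25% → €0.17
Graphic novel €18.19: printed books → 3.5% → €0.64
T-shirt €25.41: clothing & footwear → 4.25% → €1.08
Deli sandwich €12.33: hot prepared food → 3.25% → €0.40
Tablet €681.16: consumer electronics → 9.25% + 1% surcharge = 10.25% → €69.82
Dress shirt €47.55: clothing & footwear → 4.25% → €2.02
Wireless earbuds €188.81: consumer electronics → 9.25% → €17.46
Total tax = €3.19 + €0.20 + €0.39 + €7.17 + €0.17 + €0.64 + €1.08 + €0.40 + €69.82 + €2.02 + €17.46 = €102.54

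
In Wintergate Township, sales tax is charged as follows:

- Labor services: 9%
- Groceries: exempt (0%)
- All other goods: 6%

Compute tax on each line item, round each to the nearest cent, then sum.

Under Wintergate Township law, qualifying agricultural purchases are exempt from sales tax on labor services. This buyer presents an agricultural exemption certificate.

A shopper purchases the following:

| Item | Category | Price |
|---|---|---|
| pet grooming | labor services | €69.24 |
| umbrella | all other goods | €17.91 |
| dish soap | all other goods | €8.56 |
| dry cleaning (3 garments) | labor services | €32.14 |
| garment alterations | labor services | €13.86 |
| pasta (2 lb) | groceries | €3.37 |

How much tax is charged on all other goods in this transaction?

Umbrella €17.91: all other goods → 6% → €1.07
Dish soap €8.56: all other goods → 6% → €0.51
Tax on all other goods = €1.07 + €0.51 = €1.58

€1.58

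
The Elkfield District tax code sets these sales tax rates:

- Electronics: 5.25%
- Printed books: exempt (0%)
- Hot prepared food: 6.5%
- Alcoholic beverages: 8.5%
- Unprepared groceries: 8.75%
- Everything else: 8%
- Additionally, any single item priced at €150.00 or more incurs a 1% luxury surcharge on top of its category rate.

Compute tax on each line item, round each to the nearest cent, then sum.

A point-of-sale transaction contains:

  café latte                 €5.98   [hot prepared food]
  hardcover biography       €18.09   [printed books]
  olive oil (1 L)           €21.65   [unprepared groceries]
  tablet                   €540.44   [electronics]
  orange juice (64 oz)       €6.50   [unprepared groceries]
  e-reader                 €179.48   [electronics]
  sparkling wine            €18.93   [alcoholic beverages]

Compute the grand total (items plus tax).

€840.53

Café latte €5.98: hot prepared food → 6.5% → €0.39
Hardcover biography €18.09: printed books → 0% → €0.00
Olive oil (1 L) €21.65: unprepared groceries → 8.75% → €1.89
Tablet €540.44: electronics → 5.25% + 1% surcharge = 6.25% → €33.78
Orange juice (64 oz) €6.50: unprepared groceries → 8.75% → €0.57
E-reader €179.48: electronics → 5.25% + 1% surcharge = 6.25% → €11.22
Sparkling wine €18.93: alcoholic beverages → 8.5% → €1.61
Subtotal = €791.07; tax = €49.46; total due = €840.53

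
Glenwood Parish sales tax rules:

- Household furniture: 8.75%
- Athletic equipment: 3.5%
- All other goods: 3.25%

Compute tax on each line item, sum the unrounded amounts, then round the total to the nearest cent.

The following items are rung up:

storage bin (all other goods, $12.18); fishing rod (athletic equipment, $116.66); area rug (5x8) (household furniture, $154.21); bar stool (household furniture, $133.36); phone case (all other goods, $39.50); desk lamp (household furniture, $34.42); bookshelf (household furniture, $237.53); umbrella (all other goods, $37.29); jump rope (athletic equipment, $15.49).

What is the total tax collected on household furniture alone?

$48.96

Area rug (5x8) $154.21: household furniture → 8.75% → $13.493375
Bar stool $133.36: household furniture → 8.75% → $11.669
Desk lamp $34.42: household furniture → 8.75% → $3.01175
Bookshelf $237.53: household furniture → 8.75% → $20.783875
Tax on household furniture: unrounded sum = $48.958 → $48.96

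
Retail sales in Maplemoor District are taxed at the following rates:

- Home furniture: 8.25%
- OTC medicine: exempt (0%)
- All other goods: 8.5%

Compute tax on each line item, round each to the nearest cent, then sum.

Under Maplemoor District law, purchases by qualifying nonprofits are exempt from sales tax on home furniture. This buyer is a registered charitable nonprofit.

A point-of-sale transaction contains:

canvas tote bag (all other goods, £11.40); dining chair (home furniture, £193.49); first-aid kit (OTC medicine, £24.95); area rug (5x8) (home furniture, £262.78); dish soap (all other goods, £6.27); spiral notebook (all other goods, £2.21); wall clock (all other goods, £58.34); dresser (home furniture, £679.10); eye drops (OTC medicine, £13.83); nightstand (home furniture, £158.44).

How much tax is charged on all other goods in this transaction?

£6.65

Canvas tote bag £11.40: all other goods → 8.5% → £0.97
Dish soap £6.27: all other goods → 8.5% → £0.53
Spiral notebook £2.21: all other goods → 8.5% → £0.19
Wall clock £58.34: all other goods → 8.5% → £4.96
Tax on all other goods = £0.97 + £0.53 + £0.19 + £4.96 = £6.65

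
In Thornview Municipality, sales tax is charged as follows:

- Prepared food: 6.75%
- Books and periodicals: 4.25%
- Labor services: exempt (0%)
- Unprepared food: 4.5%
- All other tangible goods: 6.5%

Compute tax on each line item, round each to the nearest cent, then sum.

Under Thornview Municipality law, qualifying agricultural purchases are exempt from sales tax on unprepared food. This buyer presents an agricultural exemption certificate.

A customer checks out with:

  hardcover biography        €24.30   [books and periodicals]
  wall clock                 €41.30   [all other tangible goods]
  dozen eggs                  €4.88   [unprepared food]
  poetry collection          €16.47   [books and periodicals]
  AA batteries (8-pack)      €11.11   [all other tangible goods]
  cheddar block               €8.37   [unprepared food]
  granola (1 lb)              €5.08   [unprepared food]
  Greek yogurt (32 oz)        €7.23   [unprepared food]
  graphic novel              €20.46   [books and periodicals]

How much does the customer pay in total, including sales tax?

Hardcover biography €24.30: books and periodicals → 4.25% → €1.03
Wall clock €41.30: all other tangible goods → 6.5% → €2.68
Dozen eggs €4.88: unprepared food, buyer-exempt → 0% → €0.00
Poetry collection €16.47: books and periodicals → 4.25% → €0.70
AA batteries (8-pack) €11.11: all other tangible goods → 6.5% → €0.72
Cheddar block €8.37: unprepared food, buyer-exempt → 0% → €0.00
Granola (1 lb) €5.08: unprepared food, buyer-exempt → 0% → €0.00
Greek yogurt (32 oz) €7.23: unprepared food, buyer-exempt → 0% → €0.00
Graphic novel €20.46: books and periodicals → 4.25% → €0.87
Subtotal = €139.20; tax = €6.00; total due = €145.20

€145.20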